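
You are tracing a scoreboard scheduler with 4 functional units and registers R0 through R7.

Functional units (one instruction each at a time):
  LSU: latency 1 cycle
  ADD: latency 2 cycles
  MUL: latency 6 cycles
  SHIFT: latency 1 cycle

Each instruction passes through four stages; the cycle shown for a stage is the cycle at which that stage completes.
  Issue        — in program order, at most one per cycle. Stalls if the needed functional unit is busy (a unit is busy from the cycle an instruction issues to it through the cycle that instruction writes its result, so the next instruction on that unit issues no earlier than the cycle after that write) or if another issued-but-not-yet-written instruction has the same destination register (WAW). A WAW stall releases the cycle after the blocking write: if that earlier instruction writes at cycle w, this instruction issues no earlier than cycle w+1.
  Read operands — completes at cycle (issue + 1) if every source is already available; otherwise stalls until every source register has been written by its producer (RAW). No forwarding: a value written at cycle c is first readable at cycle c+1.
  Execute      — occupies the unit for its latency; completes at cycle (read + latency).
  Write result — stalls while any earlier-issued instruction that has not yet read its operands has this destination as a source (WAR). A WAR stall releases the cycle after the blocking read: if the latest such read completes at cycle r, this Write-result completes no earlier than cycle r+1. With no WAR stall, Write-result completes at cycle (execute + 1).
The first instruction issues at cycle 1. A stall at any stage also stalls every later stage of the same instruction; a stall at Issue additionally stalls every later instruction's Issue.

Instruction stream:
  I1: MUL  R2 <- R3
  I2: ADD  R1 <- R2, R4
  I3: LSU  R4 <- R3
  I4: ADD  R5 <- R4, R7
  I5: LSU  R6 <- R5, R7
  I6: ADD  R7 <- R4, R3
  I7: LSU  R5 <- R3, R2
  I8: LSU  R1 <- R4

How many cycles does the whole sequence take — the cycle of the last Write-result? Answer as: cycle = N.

I1 -> (1, 2, 8, 9)
I2 -> (2, 10, 12, 13)  // RAW R2: wait I1 write@9
I3 -> (3, 4, 5, 11)  // WAR R4: wait I2 read@10
I4 -> (14, 15, 17, 18)  // struct: ADD busy until I2 writes@13
I5 -> (15, 19, 20, 21)  // RAW R5: wait I4 write@18
I6 -> (19, 20, 22, 23)  // struct: ADD busy until I4 writes@18
I7 -> (22, 23, 24, 25)  // struct: LSU busy until I5 writes@21
I8 -> (26, 27, 28, 29)  // struct: LSU busy until I7 writes@25

cycle = 29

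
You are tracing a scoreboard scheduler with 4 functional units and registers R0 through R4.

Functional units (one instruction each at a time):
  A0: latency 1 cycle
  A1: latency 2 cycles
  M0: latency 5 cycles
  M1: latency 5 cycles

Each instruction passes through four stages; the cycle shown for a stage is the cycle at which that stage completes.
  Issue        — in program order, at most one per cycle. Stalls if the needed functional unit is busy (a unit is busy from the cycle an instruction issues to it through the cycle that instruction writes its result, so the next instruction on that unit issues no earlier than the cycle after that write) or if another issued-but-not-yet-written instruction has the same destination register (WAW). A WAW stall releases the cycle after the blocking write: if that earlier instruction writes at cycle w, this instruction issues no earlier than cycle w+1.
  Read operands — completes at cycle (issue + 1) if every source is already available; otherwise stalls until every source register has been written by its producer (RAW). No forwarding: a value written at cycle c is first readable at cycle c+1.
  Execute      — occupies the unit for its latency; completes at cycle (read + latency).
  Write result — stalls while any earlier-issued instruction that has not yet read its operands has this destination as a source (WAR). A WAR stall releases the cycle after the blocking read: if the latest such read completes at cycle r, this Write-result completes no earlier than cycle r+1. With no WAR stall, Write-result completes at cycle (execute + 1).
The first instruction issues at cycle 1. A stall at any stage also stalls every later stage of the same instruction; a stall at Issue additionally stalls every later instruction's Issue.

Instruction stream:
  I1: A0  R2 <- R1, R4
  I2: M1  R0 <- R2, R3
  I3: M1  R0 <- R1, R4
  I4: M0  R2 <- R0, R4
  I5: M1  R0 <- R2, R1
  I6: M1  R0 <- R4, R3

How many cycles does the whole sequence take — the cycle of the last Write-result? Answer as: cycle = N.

  I1 | 1 | 2 | 3 | 4
  I2 | 2 | 5 | 10 | 11   RAW R2: wait I1 write@4
  I3 | 12 | 13 | 18 | 19   struct: M1 busy until I2 writes@11
  I4 | 13 | 20 | 25 | 26   RAW R0: wait I3 write@19
  I5 | 20 | 27 | 32 | 33   struct: M1 busy until I3 writes@19 · RAW R2: wait I4 write@26
  I6 | 34 | 35 | 40 | 41   struct: M1 busy until I5 writes@33

cycle = 41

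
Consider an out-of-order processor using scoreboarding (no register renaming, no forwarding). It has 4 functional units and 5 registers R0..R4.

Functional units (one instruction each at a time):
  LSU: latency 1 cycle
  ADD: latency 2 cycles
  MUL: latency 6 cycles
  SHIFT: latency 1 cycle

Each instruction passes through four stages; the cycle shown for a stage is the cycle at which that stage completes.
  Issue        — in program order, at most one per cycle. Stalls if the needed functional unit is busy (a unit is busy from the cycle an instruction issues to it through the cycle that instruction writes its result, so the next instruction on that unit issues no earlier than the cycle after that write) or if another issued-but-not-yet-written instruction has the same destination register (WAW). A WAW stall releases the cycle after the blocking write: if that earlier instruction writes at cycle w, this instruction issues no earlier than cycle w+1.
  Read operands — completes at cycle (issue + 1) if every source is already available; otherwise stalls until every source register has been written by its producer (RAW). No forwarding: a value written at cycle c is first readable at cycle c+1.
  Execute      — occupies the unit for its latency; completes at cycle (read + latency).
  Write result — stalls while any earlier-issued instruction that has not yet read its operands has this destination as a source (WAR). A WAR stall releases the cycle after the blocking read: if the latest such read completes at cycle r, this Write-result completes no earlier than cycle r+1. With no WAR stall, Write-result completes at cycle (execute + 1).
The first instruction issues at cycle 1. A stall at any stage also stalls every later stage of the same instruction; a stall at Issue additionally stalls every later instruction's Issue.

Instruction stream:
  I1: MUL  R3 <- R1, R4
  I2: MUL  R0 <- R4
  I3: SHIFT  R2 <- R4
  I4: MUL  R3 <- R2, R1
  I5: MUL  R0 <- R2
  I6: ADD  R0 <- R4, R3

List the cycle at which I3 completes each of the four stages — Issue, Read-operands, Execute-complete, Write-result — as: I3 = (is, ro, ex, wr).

I3 = (11, 12, 13, 14)

  I1 | 1 | 2 | 8 | 9
  I2 | 10 | 11 | 17 | 18   struct: MUL busy until I1 writes@9
  I3 | 11 | 12 | 13 | 14
  I4 | 19 | 20 | 26 | 27   struct: MUL busy until I2 writes@18
  I5 | 28 | 29 | 35 | 36   struct: MUL busy until I4 writes@27
  I6 | 37 | 38 | 40 | 41   WAW R0: wait I5 write@36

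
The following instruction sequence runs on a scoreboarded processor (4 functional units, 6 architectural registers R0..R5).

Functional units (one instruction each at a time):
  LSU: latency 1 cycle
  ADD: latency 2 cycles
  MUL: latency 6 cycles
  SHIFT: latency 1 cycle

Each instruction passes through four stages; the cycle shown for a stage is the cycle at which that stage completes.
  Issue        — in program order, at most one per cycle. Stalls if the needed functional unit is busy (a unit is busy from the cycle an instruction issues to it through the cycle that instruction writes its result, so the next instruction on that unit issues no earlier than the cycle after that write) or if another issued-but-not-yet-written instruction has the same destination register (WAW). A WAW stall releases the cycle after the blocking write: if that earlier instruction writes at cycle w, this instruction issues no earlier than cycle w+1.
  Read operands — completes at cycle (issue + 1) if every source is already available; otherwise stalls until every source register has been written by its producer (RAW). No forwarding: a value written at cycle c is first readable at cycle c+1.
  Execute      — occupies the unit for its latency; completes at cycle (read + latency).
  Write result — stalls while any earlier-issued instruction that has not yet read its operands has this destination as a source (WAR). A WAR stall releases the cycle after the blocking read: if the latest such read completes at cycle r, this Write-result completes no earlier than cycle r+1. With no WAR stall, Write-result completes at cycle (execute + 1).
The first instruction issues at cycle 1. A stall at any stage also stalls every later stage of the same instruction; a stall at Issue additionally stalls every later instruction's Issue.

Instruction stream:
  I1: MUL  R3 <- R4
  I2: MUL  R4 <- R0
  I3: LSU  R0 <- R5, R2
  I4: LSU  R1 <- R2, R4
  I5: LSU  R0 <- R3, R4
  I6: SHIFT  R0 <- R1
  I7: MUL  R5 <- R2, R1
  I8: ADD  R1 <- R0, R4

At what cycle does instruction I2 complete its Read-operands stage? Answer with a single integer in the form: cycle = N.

cycle = 11

I1 -> (1, 2, 8, 9)
I2 -> (10, 11, 17, 18)  // struct: MUL busy until I1 writes@9
I3 -> (11, 12, 13, 14)
I4 -> (15, 19, 20, 21)  // struct: LSU busy until I3 writes@14, RAW R4: wait I2 write@18
I5 -> (22, 23, 24, 25)  // struct: LSU busy until I4 writes@21
I6 -> (26, 27, 28, 29)  // WAW R0: wait I5 write@25
I7 -> (27, 28, 34, 35)
I8 -> (28, 30, 32, 33)  // RAW R0: wait I6 write@29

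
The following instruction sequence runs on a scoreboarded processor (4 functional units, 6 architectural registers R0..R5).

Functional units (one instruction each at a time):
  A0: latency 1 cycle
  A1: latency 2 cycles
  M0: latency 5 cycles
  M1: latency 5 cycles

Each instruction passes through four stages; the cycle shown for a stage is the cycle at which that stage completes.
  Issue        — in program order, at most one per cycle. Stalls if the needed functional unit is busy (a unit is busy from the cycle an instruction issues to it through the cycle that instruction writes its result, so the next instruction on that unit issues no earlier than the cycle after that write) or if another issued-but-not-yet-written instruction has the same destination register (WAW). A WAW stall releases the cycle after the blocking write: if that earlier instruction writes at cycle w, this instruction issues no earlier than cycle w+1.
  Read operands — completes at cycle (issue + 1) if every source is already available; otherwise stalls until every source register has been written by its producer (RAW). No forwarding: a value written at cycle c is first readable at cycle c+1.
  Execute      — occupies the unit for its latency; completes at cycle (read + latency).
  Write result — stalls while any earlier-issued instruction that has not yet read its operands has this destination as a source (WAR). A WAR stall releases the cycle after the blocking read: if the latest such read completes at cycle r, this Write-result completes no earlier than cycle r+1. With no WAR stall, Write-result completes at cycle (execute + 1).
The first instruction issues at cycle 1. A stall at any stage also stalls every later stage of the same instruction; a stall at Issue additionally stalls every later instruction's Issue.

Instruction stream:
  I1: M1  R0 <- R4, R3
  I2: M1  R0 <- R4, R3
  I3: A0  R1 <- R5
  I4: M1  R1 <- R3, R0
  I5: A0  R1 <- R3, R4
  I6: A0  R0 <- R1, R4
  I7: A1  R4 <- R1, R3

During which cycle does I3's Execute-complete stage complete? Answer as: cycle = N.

cycle = 12

[I1] 1/2/7/8
[I2] 9/10/15/16  (struct: M1 busy until I1 writes@8)
[I3] 10/11/12/13
[I4] 17/18/23/24  (struct: M1 busy until I2 writes@16)
[I5] 25/26/27/28  (WAW R1: wait I4 write@24)
[I6] 29/30/31/32  (struct: A0 busy until I5 writes@28)
[I7] 30/31/33/34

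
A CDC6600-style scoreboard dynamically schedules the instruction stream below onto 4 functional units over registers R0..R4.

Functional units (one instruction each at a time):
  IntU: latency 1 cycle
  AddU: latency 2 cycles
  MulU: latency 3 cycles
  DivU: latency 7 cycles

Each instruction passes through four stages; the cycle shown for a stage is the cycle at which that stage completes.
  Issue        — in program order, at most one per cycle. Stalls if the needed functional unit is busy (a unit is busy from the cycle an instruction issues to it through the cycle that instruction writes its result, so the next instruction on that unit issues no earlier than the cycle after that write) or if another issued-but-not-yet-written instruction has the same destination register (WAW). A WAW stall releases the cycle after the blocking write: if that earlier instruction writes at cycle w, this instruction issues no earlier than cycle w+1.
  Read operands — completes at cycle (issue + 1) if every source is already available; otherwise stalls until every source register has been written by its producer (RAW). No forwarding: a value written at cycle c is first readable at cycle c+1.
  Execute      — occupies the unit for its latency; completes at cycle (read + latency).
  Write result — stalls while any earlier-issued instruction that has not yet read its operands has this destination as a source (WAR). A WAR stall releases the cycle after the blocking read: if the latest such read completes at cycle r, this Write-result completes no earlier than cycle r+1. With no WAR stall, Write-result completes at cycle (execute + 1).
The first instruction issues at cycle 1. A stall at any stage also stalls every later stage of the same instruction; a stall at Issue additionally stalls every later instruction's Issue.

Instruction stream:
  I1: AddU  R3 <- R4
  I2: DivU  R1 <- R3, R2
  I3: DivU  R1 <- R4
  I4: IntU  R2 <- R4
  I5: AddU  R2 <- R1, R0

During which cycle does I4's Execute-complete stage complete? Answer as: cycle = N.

cycle = 18

t=1  I1 dispatched to AddU
t=2  I1 operands ready | I2 dispatched to DivU
t=4  I1 complete
t=5  R3←I1
t=6  I2 operands ready
t=13  I2 complete
t=14  R1←I2
t=15  I3 dispatched to DivU
t=16  I3 operands ready | I4 dispatched to IntU
t=17  I4 operands ready
t=18  I4 complete
t=19  R2←I4
t=20  I5 dispatched to AddU
t=23  I3 complete
t=24  R1←I3
t=25  I5 operands ready
t=27  I5 complete
t=28  R2←I5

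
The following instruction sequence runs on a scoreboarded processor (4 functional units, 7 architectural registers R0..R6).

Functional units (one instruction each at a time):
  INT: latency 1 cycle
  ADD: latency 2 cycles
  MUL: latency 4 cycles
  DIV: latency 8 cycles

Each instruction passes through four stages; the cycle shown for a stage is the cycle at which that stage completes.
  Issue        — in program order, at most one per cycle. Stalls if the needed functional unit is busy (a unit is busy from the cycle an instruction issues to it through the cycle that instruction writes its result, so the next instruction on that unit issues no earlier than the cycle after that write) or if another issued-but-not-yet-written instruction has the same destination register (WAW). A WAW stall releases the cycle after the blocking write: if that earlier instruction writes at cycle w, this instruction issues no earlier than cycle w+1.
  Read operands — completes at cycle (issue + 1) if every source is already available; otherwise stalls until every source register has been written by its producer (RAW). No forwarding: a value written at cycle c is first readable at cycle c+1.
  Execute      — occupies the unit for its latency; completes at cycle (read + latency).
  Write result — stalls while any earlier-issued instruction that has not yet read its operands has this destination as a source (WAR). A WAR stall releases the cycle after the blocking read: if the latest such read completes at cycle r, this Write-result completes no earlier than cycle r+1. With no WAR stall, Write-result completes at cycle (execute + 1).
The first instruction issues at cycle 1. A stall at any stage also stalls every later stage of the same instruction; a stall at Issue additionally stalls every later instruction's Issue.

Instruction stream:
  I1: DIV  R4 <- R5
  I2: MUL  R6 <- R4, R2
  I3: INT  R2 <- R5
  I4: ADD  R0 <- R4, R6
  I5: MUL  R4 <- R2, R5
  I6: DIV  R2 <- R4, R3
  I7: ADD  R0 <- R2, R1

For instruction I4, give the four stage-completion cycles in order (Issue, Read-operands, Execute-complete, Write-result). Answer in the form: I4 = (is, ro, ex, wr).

cycle 1: I1→DIV
cycle 2: I1 RO, I2→MUL
cycle 3: I3→INT
cycle 4: I3 RO, I4→ADD
cycle 5: I3 EX
cycle 10: I1 EX
cycle 11: I1 WR R4
cycle 12: I2 RO
cycle 13: I3 WR R2
cycle 16: I2 EX
cycle 17: I2 WR R6
cycle 18: I4 RO, I5→MUL
cycle 19: I5 RO, I6→DIV
cycle 20: I4 EX
cycle 21: I4 WR R0
cycle 22: I7→ADD
cycle 23: I5 EX
cycle 24: I5 WR R4
cycle 25: I6 RO
cycle 33: I6 EX
cycle 34: I6 WR R2
cycle 35: I7 RO
cycle 37: I7 EX
cycle 38: I7 WR R0

I4 = (4, 18, 20, 21)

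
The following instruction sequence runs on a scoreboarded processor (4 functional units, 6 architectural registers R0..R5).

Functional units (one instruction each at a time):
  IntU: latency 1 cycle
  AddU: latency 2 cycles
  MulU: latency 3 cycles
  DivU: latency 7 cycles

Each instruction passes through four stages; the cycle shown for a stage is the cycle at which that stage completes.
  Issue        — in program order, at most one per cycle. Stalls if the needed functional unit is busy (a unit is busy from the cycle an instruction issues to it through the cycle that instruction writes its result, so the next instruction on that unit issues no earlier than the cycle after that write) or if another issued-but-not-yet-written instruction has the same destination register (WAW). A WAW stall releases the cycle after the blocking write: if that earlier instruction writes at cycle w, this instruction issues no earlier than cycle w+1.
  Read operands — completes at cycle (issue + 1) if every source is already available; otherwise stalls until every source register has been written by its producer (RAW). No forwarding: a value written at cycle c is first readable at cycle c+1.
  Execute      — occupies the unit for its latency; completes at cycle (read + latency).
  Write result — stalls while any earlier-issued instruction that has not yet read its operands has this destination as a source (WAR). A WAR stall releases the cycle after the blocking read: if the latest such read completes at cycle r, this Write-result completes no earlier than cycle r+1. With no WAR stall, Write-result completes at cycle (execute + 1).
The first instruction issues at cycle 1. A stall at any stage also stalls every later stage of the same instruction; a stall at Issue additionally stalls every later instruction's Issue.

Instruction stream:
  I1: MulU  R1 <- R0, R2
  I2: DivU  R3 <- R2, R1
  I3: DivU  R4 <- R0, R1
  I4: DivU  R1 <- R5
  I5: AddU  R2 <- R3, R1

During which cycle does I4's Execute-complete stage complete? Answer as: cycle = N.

cycle = 34

c1: I1→MulU
c2: I1 RO | I2→DivU
c5: I1 EX
c6: I1 WR R1
c7: I2 RO
c14: I2 EX
c15: I2 WR R3
c16: I3→DivU
c17: I3 RO
c24: I3 EX
c25: I3 WR R4
c26: I4→DivU
c27: I4 RO | I5→AddU
c34: I4 EX
c35: I4 WR R1
c36: I5 RO
c38: I5 EX
c39: I5 WR R2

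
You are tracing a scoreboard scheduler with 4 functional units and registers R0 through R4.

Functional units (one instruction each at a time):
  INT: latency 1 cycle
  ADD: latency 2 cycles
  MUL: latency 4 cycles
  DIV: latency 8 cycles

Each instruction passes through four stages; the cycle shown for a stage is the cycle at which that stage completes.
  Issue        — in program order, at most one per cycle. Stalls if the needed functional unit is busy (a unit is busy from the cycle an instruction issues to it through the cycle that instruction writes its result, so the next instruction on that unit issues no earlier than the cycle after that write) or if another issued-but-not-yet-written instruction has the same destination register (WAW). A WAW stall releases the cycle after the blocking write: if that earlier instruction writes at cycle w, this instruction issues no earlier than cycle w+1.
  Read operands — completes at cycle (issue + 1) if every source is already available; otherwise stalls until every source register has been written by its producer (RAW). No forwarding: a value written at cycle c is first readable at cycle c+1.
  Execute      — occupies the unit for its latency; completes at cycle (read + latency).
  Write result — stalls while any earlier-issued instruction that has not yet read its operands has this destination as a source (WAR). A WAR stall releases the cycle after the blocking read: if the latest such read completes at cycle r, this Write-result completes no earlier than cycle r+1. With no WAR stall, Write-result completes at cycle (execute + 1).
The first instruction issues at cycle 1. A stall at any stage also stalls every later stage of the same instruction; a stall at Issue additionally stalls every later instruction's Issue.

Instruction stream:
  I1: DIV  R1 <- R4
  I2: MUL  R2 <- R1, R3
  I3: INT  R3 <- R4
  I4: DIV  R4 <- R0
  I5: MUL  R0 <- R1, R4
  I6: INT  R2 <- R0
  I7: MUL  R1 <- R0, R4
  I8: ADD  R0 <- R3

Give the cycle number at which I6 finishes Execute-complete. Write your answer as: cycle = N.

cycle = 30

I1  is:1  ro:2  ex:10  wr:11
I2  is:2  ro:12  ex:16  wr:17  — RAW R1: wait I1 write@11
I3  is:3  ro:4  ex:5  wr:13  — WAR R3: wait I2 read@12
I4  is:12  ro:13  ex:21  wr:22  — struct: DIV busy until I1 writes@11
I5  is:18  ro:23  ex:27  wr:28  — struct: MUL busy until I2 writes@17, RAW R4: wait I4 write@22
I6  is:19  ro:29  ex:30  wr:31  — RAW R0: wait I5 write@28
I7  is:29  ro:30  ex:34  wr:35  — struct: MUL busy until I5 writes@28
I8  is:30  ro:31  ex:33  wr:34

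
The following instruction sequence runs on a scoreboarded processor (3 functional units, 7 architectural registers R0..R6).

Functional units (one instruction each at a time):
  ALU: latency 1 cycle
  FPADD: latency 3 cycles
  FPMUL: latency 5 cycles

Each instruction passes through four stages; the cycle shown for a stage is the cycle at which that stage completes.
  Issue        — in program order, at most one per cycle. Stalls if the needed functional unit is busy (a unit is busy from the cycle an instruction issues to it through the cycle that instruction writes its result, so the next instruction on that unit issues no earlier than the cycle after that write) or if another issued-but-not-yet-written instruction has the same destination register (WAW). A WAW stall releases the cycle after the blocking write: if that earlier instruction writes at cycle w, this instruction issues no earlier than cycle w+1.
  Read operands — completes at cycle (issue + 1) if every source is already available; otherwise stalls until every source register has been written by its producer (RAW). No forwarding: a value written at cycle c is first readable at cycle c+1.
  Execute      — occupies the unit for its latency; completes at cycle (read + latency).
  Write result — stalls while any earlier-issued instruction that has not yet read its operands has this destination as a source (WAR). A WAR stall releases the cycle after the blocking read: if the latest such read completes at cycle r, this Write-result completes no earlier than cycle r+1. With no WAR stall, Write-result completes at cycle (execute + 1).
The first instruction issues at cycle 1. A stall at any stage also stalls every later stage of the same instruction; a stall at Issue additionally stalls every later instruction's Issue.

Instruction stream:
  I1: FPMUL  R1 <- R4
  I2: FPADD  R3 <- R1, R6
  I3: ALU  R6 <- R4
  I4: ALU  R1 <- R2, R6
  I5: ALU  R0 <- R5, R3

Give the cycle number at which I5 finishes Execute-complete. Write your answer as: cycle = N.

cycle = 17

c1: I1→FPMUL
c2: I1 RO | I2→FPADD
c3: I3→ALU
c4: I3 RO
c5: I3 EX
c7: I1 EX
c8: I1 WR R1
c9: I2 RO
c10: I3 WR R6
c11: I4→ALU
c12: I2 EX | I4 RO
c13: I2 WR R3 | I4 EX
c14: I4 WR R1
c15: I5→ALU
c16: I5 RO
c17: I5 EX
c18: I5 WR R0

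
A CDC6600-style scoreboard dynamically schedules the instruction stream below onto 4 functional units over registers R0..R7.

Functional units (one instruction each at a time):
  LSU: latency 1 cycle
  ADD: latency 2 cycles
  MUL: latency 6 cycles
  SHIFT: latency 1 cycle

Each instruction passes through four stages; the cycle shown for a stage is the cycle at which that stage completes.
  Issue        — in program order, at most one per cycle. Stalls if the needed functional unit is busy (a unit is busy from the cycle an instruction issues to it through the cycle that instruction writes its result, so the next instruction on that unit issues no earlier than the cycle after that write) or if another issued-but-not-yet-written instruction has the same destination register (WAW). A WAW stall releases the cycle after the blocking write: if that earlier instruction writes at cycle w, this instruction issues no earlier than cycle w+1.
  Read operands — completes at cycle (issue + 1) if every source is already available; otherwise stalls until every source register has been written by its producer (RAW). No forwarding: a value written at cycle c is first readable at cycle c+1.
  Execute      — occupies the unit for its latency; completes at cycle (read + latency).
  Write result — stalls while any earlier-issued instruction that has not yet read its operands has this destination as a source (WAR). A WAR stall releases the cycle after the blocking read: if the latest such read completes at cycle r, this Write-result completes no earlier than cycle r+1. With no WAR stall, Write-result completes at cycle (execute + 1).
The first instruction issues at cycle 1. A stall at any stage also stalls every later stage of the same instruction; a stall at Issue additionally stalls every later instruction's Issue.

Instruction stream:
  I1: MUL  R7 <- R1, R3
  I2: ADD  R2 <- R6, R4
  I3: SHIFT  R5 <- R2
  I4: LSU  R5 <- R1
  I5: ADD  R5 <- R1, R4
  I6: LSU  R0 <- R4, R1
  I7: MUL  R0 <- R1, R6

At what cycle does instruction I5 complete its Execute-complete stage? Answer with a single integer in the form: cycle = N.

[I1] 1/2/8/9
[I2] 2/3/5/6
[I3] 3/7/8/9  (RAW R2: wait I2 write@6)
[I4] 10/11/12/13  (WAW R5: wait I3 write@9)
[I5] 14/15/17/18  (WAW R5: wait I4 write@13)
[I6] 15/16/17/18
[I7] 19/20/26/27  (WAW R0: wait I6 write@18)

cycle = 17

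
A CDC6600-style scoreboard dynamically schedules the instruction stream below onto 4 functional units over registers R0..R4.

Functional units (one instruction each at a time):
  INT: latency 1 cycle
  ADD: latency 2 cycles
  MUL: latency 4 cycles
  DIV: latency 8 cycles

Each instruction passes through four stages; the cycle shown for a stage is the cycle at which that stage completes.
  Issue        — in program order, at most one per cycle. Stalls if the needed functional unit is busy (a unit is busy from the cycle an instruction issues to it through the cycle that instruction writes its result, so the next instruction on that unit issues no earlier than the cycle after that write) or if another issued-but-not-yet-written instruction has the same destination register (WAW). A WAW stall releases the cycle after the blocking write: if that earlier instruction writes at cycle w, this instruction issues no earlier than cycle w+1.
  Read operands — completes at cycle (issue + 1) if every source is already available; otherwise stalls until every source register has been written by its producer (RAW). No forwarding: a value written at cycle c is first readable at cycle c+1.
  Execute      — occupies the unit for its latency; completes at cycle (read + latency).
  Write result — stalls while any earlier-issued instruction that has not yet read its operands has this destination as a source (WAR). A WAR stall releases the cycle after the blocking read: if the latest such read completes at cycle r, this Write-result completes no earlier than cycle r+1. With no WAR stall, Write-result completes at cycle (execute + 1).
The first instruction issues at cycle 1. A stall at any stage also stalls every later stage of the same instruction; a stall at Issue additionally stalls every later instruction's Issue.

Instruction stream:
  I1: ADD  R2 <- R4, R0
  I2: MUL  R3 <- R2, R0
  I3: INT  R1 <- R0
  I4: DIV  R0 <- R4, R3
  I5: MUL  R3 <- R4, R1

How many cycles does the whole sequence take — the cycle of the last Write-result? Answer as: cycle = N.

cycle 1: issue I1 (ADD)
cycle 2: I1 read-ops, issue I2 (MUL)
cycle 3: issue I3 (INT)
cycle 4: I1 finished on ADD, I3 read-ops, issue I4 (DIV)
cycle 5: I1→R2, I3 finished on INT
cycle 6: I2 read-ops, I3→R1
cycle 10: I2 finished on MUL
cycle 11: I2→R3
cycle 12: I4 read-ops, issue I5 (MUL)
cycle 13: I5 read-ops
cycle 17: I5 finished on MUL
cycle 18: I5→R3
cycle 20: I4 finished on DIV
cycle 21: I4→R0

cycle = 21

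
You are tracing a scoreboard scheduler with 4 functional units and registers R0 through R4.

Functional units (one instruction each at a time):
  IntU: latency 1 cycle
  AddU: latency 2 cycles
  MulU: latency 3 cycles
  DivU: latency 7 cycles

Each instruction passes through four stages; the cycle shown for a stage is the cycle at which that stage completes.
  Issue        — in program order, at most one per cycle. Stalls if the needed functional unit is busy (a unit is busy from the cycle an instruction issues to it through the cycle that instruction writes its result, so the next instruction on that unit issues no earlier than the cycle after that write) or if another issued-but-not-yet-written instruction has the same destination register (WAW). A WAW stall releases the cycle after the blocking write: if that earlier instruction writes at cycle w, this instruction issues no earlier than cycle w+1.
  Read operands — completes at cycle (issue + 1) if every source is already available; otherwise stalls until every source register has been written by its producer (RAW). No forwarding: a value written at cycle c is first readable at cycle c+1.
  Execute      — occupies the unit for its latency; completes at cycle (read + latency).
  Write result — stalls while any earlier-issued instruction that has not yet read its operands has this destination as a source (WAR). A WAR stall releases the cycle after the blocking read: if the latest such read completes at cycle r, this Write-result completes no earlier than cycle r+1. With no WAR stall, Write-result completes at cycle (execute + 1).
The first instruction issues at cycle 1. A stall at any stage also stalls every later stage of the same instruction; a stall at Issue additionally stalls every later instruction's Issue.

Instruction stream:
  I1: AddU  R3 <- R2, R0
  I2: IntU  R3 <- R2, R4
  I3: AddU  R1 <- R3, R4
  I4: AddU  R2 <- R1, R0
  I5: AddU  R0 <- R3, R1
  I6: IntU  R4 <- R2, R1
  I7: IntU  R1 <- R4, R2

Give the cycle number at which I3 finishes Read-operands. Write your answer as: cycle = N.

cycle = 10

c1: I1→AddU
c2: I1 RO
c4: I1 EX
c5: I1 WR R3
c6: I2→IntU
c7: I2 RO; I3→AddU
c8: I2 EX
c9: I2 WR R3
c10: I3 RO
c12: I3 EX
c13: I3 WR R1
c14: I4→AddU
c15: I4 RO
c17: I4 EX
c18: I4 WR R2
c19: I5→AddU
c20: I5 RO; I6→IntU
c21: I6 RO
c22: I5 EX; I6 EX
c23: I5 WR R0; I6 WR R4
c24: I7→IntU
c25: I7 RO
c26: I7 EX
c27: I7 WR R1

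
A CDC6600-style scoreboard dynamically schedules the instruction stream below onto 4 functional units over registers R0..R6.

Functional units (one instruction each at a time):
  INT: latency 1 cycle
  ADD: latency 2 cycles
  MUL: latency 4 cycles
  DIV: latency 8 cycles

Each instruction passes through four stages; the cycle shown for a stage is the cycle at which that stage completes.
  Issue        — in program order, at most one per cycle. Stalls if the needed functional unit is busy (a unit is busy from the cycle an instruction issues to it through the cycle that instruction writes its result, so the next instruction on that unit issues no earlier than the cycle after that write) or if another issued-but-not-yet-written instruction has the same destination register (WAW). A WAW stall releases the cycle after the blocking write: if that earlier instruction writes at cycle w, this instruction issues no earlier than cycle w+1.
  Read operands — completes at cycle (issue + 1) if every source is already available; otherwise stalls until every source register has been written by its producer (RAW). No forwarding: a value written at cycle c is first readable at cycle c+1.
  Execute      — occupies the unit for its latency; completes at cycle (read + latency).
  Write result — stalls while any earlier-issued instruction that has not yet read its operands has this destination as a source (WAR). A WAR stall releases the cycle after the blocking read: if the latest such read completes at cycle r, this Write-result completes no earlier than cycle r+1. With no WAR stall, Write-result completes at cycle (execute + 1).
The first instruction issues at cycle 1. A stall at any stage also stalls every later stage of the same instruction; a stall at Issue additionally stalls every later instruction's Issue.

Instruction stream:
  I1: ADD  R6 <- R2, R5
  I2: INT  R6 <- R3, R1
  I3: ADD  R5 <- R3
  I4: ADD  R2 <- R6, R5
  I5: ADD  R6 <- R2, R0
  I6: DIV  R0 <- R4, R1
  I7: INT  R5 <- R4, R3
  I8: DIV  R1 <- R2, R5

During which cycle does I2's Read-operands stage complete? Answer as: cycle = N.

t=1  I1 dispatched to ADD
t=2  I1 operands ready
t=4  I1 complete
t=5  R6←I1
t=6  I2 dispatched to INT
t=7  I2 operands ready | I3 dispatched to ADD
t=8  I2 complete | I3 operands ready
t=9  R6←I2
t=10  I3 complete
t=11  R5←I3
t=12  I4 dispatched to ADD
t=13  I4 operands ready
t=15  I4 complete
t=16  R2←I4
t=17  I5 dispatched to ADD
t=18  I5 operands ready | I6 dispatched to DIV
t=19  I6 operands ready | I7 dispatched to INT
t=20  I5 complete | I7 operands ready
t=21  R6←I5 | I7 complete
t=22  R5←I7
t=27  I6 complete
t=28  R0←I6
t=29  I8 dispatched to DIV
t=30  I8 operands ready
t=38  I8 complete
t=39  R1←I8

cycle = 7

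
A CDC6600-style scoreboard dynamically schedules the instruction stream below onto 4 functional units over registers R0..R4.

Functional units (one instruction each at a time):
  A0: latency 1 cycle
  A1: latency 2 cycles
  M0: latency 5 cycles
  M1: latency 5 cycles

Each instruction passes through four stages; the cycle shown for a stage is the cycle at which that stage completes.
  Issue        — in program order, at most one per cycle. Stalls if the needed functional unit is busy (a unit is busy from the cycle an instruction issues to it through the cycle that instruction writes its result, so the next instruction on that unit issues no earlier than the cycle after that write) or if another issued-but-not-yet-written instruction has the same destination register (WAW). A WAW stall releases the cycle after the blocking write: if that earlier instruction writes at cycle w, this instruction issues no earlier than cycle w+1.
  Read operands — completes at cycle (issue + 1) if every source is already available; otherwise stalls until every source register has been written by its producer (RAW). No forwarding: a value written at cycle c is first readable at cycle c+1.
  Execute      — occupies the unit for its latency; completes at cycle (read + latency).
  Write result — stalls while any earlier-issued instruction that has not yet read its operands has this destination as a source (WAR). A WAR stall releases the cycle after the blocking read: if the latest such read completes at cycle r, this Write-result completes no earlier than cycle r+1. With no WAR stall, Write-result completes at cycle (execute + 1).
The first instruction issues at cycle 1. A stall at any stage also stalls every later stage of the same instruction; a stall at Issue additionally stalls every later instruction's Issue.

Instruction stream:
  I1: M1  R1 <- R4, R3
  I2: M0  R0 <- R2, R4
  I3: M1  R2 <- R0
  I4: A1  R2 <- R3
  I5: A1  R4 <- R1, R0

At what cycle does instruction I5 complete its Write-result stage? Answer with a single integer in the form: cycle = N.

cycle = 26

I1 -> (1, 2, 7, 8)
I2 -> (2, 3, 8, 9)
I3 -> (9, 10, 15, 16)  // struct: M1 busy until I1 writes@8
I4 -> (17, 18, 20, 21)  // WAW R2: wait I3 write@16
I5 -> (22, 23, 25, 26)  // struct: A1 busy until I4 writes@21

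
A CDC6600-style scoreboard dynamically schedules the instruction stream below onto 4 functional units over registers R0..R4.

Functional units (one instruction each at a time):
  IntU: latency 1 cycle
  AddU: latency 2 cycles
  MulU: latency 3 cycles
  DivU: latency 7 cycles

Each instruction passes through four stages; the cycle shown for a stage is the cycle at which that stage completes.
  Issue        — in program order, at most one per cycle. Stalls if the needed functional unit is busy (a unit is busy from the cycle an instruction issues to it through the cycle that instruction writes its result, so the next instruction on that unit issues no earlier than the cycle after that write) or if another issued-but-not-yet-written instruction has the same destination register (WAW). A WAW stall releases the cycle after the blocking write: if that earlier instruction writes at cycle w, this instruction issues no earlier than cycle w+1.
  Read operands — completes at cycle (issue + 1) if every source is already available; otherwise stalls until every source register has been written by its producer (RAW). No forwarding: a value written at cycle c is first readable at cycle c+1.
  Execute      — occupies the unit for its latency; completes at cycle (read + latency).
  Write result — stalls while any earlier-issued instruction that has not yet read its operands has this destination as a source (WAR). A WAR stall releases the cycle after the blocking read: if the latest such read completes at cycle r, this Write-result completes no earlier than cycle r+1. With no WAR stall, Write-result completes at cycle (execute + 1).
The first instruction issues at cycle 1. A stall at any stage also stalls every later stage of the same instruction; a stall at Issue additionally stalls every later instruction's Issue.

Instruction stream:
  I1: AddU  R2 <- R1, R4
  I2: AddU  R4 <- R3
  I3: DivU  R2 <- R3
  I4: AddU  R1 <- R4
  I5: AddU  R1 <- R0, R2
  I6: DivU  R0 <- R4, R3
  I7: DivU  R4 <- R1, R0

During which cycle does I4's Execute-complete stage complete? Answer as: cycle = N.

cycle = 14

cycle 1: issue I1 (AddU)
cycle 2: I1 read-ops
cycle 4: I1 finished on AddU
cycle 5: I1→R2
cycle 6: issue I2 (AddU)
cycle 7: I2 read-ops; issue I3 (DivU)
cycle 8: I3 read-ops
cycle 9: I2 finished on AddU
cycle 10: I2→R4
cycle 11: issue I4 (AddU)
cycle 12: I4 read-ops
cycle 14: I4 finished on AddU
cycle 15: I3 finished on DivU; I4→R1
cycle 16: I3→R2; issue I5 (AddU)
cycle 17: I5 read-ops; issue I6 (DivU)
cycle 18: I6 read-ops
cycle 19: I5 finished on AddU
cycle 20: I5→R1
cycle 25: I6 finished on DivU
cycle 26: I6→R0
cycle 27: issue I7 (DivU)
cycle 28: I7 read-ops
cycle 35: I7 finished on DivU
cycle 36: I7→R4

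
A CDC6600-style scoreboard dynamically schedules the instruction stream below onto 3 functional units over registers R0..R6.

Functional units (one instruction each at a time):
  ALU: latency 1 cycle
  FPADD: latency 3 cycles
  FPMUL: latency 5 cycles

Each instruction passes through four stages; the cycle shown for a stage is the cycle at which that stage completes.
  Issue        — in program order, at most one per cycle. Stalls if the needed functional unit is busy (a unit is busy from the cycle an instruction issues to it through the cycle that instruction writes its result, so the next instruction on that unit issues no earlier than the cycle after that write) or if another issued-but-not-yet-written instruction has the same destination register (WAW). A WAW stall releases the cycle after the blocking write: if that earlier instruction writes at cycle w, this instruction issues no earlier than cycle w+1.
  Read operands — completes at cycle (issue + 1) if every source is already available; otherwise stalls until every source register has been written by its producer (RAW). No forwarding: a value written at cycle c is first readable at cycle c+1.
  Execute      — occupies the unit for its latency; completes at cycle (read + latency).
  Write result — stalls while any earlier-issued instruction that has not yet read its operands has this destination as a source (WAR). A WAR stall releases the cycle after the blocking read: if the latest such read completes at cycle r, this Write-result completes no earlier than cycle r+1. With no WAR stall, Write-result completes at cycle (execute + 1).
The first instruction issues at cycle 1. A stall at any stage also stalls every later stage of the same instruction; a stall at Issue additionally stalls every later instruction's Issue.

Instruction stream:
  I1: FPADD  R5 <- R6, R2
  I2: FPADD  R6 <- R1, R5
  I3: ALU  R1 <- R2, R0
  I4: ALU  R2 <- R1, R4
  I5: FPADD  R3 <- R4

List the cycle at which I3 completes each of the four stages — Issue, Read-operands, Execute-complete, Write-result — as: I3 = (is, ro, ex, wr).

I3 = (8, 9, 10, 11)

t=1  I1→FPADD
t=2  I1 RO
t=5  I1 EX
t=6  I1 WR R5
t=7  I2→FPADD
t=8  I2 RO; I3→ALU
t=9  I3 RO
t=10  I3 EX
t=11  I2 EX; I3 WR R1
t=12  I2 WR R6; I4→ALU
t=13  I4 RO; I5→FPADD
t=14  I4 EX; I5 RO
t=15  I4 WR R2
t=17  I5 EX
t=18  I5 WR R3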